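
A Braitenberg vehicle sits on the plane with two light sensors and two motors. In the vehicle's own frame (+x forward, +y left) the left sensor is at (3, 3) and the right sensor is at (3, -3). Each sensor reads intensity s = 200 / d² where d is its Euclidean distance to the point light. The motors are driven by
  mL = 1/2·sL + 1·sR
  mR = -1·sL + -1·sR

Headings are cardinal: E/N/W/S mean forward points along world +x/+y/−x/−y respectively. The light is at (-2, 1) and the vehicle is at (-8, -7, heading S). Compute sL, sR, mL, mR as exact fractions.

20/13 100/101 2310/1313 -3320/1313

left sensor world pos  = (-5, -10); dL² = 130
right sensor world pos = (-11, -10); dR² = 202
sL = 200/130 = 20/13
sR = 200/202 = 100/101
mL = 1/2·sL + 1·sR = 2310/1313
mR = -1·sL + -1·sR = -3320/1313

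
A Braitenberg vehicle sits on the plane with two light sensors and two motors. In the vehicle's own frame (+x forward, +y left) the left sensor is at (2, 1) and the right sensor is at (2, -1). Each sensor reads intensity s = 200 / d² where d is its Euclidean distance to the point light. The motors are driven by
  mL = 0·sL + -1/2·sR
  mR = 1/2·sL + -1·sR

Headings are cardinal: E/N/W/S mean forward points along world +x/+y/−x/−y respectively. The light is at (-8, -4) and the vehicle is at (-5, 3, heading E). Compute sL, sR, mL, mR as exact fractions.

200/89 200/61 -100/61 -11700/5429

left sensor world pos  = (-3, 4); dL² = 89
right sensor world pos = (-3, 2); dR² = 61
sL = 200/89 = 200/89
sR = 200/61 = 200/61
mL = 0·sL + -1/2·sR = -100/61
mR = 1/2·sL + -1·sR = -11700/5429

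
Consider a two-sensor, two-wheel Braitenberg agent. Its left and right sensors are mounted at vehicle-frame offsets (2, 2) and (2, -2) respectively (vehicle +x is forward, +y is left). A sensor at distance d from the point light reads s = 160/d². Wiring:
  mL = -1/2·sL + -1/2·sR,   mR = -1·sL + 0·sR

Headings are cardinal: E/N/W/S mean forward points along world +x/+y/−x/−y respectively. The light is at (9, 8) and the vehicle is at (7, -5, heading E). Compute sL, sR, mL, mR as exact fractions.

left sensor world pos  = (9, -3); dL² = 121
right sensor world pos = (9, -7); dR² = 225
sL = 160/121 = 160/121
sR = 160/225 = 32/45
mL = -1/2·sL + -1/2·sR = -5536/5445
mR = -1·sL + 0·sR = -160/121

160/121 32/45 -5536/5445 -160/121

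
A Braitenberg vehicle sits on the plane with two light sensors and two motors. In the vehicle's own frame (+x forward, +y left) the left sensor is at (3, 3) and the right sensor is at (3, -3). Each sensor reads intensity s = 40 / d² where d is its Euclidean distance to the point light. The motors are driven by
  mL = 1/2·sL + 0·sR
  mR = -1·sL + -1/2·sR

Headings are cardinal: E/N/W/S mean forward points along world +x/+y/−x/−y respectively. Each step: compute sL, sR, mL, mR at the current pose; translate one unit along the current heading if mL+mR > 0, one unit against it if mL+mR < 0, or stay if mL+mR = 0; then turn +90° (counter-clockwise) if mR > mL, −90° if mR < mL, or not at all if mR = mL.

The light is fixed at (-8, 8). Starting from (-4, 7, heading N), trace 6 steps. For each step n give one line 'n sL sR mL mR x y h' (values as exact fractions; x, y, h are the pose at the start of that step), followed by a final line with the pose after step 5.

n=0: pose=(-4,7,N); sL=8, sR=40/53; mL=4, mR=-444/53; mL+mR=-232/53 → advance -1; mR−mL=-656/53 → turn -1·90°
n=1: pose=(-4,6,E); sL=4/5, sR=20/37; mL=2/5, mR=-198/185; mL+mR=-124/185 → advance -1; mR−mL=-272/185 → turn -1·90°
n=2: pose=(-5,6,S); sL=40/61, sR=8/5; mL=20/61, mR=-444/305; mL+mR=-344/305 → advance -1; mR−mL=-544/305 → turn -1·90°
n=3: pose=(-5,7,W); sL=5/2, sR=10; mL=5/4, mR=-15/2; mL+mR=-25/4 → advance -1; mR−mL=-35/4 → turn -1·90°
n=4: pose=(-4,7,N); sL=8, sR=40/53; mL=4, mR=-444/53; mL+mR=-232/53 → advance -1; mR−mL=-656/53 → turn -1·90°
n=5: pose=(-4,6,E); sL=4/5, sR=20/37; mL=2/5, mR=-198/185; mL+mR=-124/185 → advance -1; mR−mL=-272/185 → turn -1·90°

0 8 40/53 4 -444/53 -4 7 N
1 4/5 20/37 2/5 -198/185 -4 6 E
2 40/61 8/5 20/61 -444/305 -5 6 S
3 5/2 10 5/4 -15/2 -5 7 W
4 8 40/53 4 -444/53 -4 7 N
5 4/5 20/37 2/5 -198/185 -4 6 E
final -5 6 S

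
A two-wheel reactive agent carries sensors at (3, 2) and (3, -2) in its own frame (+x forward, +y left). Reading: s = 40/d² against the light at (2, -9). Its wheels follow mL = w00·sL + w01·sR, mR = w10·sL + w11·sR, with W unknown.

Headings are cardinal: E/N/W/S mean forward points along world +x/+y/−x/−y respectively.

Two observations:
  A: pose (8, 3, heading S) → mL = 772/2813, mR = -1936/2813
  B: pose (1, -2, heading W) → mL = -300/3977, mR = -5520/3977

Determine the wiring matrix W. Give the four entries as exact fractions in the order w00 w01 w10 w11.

-1/2 1 -1 -1

obs A: pose=(8,3,S) → sL=8/29, sR=40/97, mL=772/2813, mR=-1936/2813
obs B: pose=(1,-2,W) → sL=40/41, sR=40/97, mL=-300/3977, mR=-5520/3977
sensor matrix S = [[8/29, 40/97], [40/41, 40/97]]; det S = -33280/115333
solve [mL_A; mL_B] = S·[w00; w01] and [mR_A; mR_B] = S·[w10; w11]:
  w00 = -1/2, w01 = 1, w10 = -1, w11 = -1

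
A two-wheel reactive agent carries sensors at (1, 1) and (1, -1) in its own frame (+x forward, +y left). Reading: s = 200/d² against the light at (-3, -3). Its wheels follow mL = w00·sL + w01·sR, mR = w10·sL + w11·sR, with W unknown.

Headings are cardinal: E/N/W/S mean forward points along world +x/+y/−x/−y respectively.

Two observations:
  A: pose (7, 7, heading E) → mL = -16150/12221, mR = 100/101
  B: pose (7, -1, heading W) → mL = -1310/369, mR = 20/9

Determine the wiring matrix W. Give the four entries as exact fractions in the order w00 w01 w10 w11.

-1 -1/2 0 1

obs A: pose=(7,7,E) → sL=100/121, sR=100/101, mL=-16150/12221, mR=100/101
obs B: pose=(7,-1,W) → sL=100/41, sR=20/9, mL=-1310/369, mR=20/9
sensor matrix S = [[100/121, 100/101], [100/41, 20/9]]; det S = -2608000/4509549
solve [mL_A; mL_B] = S·[w00; w01] and [mR_A; mR_B] = S·[w10; w11]:
  w00 = -1, w01 = -1/2, w10 = 0, w11 = 1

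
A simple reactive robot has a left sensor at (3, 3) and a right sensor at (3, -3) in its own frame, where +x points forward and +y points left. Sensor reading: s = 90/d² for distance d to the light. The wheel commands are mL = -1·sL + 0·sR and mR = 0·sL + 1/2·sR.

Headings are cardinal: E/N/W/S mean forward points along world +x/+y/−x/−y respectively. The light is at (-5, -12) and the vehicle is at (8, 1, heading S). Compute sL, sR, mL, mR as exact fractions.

left sensor world pos  = (11, -2); dL² = 356
right sensor world pos = (5, -2); dR² = 200
sL = 90/356 = 45/178
sR = 90/200 = 9/20
mL = -1·sL + 0·sR = -45/178
mR = 0·sL + 1/2·sR = 9/40

45/178 9/20 -45/178 9/40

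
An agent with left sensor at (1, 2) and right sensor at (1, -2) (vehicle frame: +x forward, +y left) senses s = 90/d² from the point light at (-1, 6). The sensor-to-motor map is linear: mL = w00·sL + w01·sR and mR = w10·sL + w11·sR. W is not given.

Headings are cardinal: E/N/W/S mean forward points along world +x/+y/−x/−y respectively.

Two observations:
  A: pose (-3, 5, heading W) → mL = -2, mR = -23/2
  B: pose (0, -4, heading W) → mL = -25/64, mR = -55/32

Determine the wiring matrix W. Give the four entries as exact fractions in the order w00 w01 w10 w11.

obs A: pose=(-3,5,W) → sL=5, sR=9, mL=-2, mR=-23/2
obs B: pose=(0,-4,W) → sL=5/8, sR=45/32, mL=-25/64, mR=-55/32
sensor matrix S = [[5, 9], [5/8, 45/32]]; det S = 45/32
solve [mL_A; mL_B] = S·[w00; w01] and [mR_A; mR_B] = S·[w10; w11]:
  w00 = 1/2, w01 = -1/2, w10 = -1/2, w11 = -1

1/2 -1/2 -1/2 -1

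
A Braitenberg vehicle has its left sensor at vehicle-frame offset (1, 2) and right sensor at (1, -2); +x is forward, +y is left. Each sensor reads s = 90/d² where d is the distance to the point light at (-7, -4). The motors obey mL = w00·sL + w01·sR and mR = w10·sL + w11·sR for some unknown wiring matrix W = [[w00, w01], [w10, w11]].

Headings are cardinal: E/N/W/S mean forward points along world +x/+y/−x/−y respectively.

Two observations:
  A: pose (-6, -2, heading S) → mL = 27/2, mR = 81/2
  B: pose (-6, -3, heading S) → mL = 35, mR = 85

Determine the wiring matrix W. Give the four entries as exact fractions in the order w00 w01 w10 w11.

-1 1/2 -1/2 1

obs A: pose=(-6,-2,S) → sL=9, sR=45, mL=27/2, mR=81/2
obs B: pose=(-6,-3,S) → sL=10, sR=90, mL=35, mR=85
sensor matrix S = [[9, 45], [10, 90]]; det S = 360
solve [mL_A; mL_B] = S·[w00; w01] and [mR_A; mR_B] = S·[w10; w11]:
  w00 = -1, w01 = 1/2, w10 = -1/2, w11 = 1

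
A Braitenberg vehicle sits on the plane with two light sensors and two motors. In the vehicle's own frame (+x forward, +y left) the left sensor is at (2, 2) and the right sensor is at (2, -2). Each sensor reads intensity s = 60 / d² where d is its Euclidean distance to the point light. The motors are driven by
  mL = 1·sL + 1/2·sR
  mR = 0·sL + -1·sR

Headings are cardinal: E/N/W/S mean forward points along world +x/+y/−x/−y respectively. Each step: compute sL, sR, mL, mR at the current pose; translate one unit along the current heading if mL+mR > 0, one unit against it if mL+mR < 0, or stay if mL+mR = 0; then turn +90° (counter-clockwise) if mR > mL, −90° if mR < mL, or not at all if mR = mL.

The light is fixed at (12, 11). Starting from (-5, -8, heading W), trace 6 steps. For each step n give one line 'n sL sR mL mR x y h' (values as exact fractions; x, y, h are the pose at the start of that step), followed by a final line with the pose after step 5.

n=0: pose=(-5,-8,W); sL=30/401, sR=6/65; mL=3153/26065, mR=-6/65; mL+mR=747/26065 → advance +1; mR−mL=-5559/26065 → turn -1·90°
n=1: pose=(-6,-8,N); sL=60/689, sR=12/109; mL=10674/75101, mR=-12/109; mL+mR=2406/75101 → advance +1; mR−mL=-18942/75101 → turn -1·90°
n=2: pose=(-6,-7,E); sL=15/128, sR=15/164; mL=855/5248, mR=-15/164; mL+mR=375/5248 → advance +1; mR−mL=-1335/5248 → turn -1·90°
n=3: pose=(-5,-7,S); sL=12/125, sR=60/761; mL=12882/95125, mR=-60/761; mL+mR=5382/95125 → advance +1; mR−mL=-20382/95125 → turn -1·90°
n=4: pose=(-5,-8,W); sL=30/401, sR=6/65; mL=3153/26065, mR=-6/65; mL+mR=747/26065 → advance +1; mR−mL=-5559/26065 → turn -1·90°
n=5: pose=(-6,-8,N); sL=60/689, sR=12/109; mL=10674/75101, mR=-12/109; mL+mR=2406/75101 → advance +1; mR−mL=-18942/75101 → turn -1·90°

0 30/401 6/65 3153/26065 -6/65 -5 -8 W
1 60/689 12/109 10674/75101 -12/109 -6 -8 N
2 15/128 15/164 855/5248 -15/164 -6 -7 E
3 12/125 60/761 12882/95125 -60/761 -5 -7 S
4 30/401 6/65 3153/26065 -6/65 -5 -8 W
5 60/689 12/109 10674/75101 -12/109 -6 -8 N
final -6 -7 E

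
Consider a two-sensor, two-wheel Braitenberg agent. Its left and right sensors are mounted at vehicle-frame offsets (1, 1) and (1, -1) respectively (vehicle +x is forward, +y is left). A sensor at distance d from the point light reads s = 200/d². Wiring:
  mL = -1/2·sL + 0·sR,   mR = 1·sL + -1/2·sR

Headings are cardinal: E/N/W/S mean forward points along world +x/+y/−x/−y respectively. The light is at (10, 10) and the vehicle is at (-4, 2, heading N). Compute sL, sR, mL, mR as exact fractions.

left sensor world pos  = (-5, 3); dL² = 274
right sensor world pos = (-3, 3); dR² = 218
sL = 200/274 = 100/137
sR = 200/218 = 100/109
mL = -1/2·sL + 0·sR = -50/137
mR = 1·sL + -1/2·sR = 4050/14933

100/137 100/109 -50/137 4050/14933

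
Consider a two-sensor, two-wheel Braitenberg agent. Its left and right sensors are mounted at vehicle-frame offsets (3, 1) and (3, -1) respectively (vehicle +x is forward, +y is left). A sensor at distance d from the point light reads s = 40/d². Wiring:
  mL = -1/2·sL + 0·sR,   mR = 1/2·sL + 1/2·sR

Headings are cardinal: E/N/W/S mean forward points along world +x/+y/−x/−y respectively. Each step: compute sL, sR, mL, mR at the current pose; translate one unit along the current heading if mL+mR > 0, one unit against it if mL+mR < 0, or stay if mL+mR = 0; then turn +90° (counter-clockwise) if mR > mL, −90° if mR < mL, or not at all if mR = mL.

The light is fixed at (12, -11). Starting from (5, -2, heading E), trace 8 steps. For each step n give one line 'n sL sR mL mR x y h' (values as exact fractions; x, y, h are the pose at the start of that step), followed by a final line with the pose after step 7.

0 10/29 1/2 -5/29 49/116 5 -2 E
1 40/193 40/169 -20/193 7240/32617 6 -2 N
2 20/81 20/101 -10/81 1820/8181 6 -1 W
3 8/17 40/113 -4/17 792/1921 5 -1 S
4 10/29 1/2 -5/29 49/116 5 -2 E
5 40/193 40/169 -20/193 7240/32617 6 -2 N
6 20/81 20/101 -10/81 1820/8181 6 -1 W
7 8/17 40/113 -4/17 792/1921 5 -1 S
final 5 -2 E

n=0: pose=(5,-2,E); sL=10/29, sR=1/2; mL=-5/29, mR=49/116; mL+mR=1/4 → advance +1; mR−mL=69/116 → turn +1·90°
n=1: pose=(6,-2,N); sL=40/193, sR=40/169; mL=-20/193, mR=7240/32617; mL+mR=20/169 → advance +1; mR−mL=10620/32617 → turn +1·90°
n=2: pose=(6,-1,W); sL=20/81, sR=20/101; mL=-10/81, mR=1820/8181; mL+mR=10/101 → advance +1; mR−mL=2830/8181 → turn +1·90°
n=3: pose=(5,-1,S); sL=8/17, sR=40/113; mL=-4/17, mR=792/1921; mL+mR=20/113 → advance +1; mR−mL=1244/1921 → turn +1·90°
n=4: pose=(5,-2,E); sL=10/29, sR=1/2; mL=-5/29, mR=49/116; mL+mR=1/4 → advance +1; mR−mL=69/116 → turn +1·90°
n=5: pose=(6,-2,N); sL=40/193, sR=40/169; mL=-20/193, mR=7240/32617; mL+mR=20/169 → advance +1; mR−mL=10620/32617 → turn +1·90°
n=6: pose=(6,-1,W); sL=20/81, sR=20/101; mL=-10/81, mR=1820/8181; mL+mR=10/101 → advance +1; mR−mL=2830/8181 → turn +1·90°
n=7: pose=(5,-1,S); sL=8/17, sR=40/113; mL=-4/17, mR=792/1921; mL+mR=20/113 → advance +1; mR−mL=1244/1921 → turn +1·90°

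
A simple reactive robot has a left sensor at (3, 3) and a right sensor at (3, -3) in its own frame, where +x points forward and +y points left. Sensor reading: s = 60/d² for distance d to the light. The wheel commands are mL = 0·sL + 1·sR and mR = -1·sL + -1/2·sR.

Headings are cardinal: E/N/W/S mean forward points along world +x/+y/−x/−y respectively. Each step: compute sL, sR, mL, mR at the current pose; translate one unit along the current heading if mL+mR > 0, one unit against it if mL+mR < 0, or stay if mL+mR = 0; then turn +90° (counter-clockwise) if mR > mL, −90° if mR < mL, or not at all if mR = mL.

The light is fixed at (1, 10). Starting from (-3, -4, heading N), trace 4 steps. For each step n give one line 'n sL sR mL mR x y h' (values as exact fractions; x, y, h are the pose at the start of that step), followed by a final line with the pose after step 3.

0 6/17 30/61 30/61 -621/1037 -3 -4 N
1 12/29 12/65 12/65 -954/1885 -3 -5 E
2 15/82 15/97 15/97 -1035/3977 -4 -5 S
3 60/353 12/37 12/37 -4338/13061 -4 -4 W
final -3 -4 N

n=0: pose=(-3,-4,N); sL=6/17, sR=30/61; mL=30/61, mR=-621/1037; mL+mR=-111/1037 → advance -1; mR−mL=-1131/1037 → turn -1·90°
n=1: pose=(-3,-5,E); sL=12/29, sR=12/65; mL=12/65, mR=-954/1885; mL+mR=-606/1885 → advance -1; mR−mL=-1302/1885 → turn -1·90°
n=2: pose=(-4,-5,S); sL=15/82, sR=15/97; mL=15/97, mR=-1035/3977; mL+mR=-420/3977 → advance -1; mR−mL=-1650/3977 → turn -1·90°
n=3: pose=(-4,-4,W); sL=60/353, sR=12/37; mL=12/37, mR=-4338/13061; mL+mR=-102/13061 → advance -1; mR−mL=-8574/13061 → turn -1·90°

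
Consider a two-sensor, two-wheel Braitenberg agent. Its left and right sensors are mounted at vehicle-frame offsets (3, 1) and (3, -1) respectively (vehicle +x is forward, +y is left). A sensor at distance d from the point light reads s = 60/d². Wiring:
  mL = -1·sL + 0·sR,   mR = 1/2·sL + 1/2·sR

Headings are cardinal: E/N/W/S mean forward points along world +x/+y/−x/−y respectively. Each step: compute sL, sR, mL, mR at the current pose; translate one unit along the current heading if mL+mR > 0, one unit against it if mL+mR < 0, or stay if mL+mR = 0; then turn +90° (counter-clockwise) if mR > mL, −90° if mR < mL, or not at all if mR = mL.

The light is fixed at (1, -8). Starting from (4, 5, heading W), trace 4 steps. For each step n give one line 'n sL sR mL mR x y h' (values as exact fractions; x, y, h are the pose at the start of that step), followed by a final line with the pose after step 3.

0 5/12 15/49 -5/12 425/1176 4 5 W
1 12/25 60/109 -12/25 1404/2725 5 5 S
2 30/109 6/17 -30/109 582/1853 5 4 E
3 60/241 20/87 -60/241 5020/20967 6 4 N
final 6 3 W

n=0: pose=(4,5,W); sL=5/12, sR=15/49; mL=-5/12, mR=425/1176; mL+mR=-65/1176 → advance -1; mR−mL=305/392 → turn +1·90°
n=1: pose=(5,5,S); sL=12/25, sR=60/109; mL=-12/25, mR=1404/2725; mL+mR=96/2725 → advance +1; mR−mL=2712/2725 → turn +1·90°
n=2: pose=(5,4,E); sL=30/109, sR=6/17; mL=-30/109, mR=582/1853; mL+mR=72/1853 → advance +1; mR−mL=1092/1853 → turn +1·90°
n=3: pose=(6,4,N); sL=60/241, sR=20/87; mL=-60/241, mR=5020/20967; mL+mR=-200/20967 → advance -1; mR−mL=10240/20967 → turn +1·90°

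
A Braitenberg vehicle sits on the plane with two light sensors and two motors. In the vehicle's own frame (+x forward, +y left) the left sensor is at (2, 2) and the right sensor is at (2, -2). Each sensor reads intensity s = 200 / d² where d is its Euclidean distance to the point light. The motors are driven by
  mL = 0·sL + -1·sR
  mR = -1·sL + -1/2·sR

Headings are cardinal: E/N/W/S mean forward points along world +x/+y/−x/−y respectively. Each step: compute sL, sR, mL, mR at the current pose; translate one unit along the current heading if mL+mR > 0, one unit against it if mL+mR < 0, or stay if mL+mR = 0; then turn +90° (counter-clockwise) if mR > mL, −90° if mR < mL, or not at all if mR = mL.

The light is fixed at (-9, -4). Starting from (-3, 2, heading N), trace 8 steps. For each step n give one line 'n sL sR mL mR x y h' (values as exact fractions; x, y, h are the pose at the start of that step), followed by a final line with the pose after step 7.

n=0: pose=(-3,2,N); sL=5/2, sR=25/16; mL=-25/16, mR=-105/32; mL+mR=-155/32 → advance -1; mR−mL=-55/32 → turn -1·90°
n=1: pose=(-3,1,E); sL=200/113, sR=200/73; mL=-200/73, mR=-25900/8249; mL+mR=-48500/8249 → advance -1; mR−mL=-3300/8249 → turn -1·90°
n=2: pose=(-4,1,S); sL=100/29, sR=100/9; mL=-100/9, mR=-2350/261; mL+mR=-1750/87 → advance -1; mR−mL=550/261 → turn +1·90°
n=3: pose=(-4,2,E); sL=200/113, sR=40/13; mL=-40/13, mR=-4860/1469; mL+mR=-9380/1469 → advance -1; mR−mL=-340/1469 → turn -1·90°
n=4: pose=(-5,2,S); sL=50/13, sR=10; mL=-10, mR=-115/13; mL+mR=-245/13 → advance -1; mR−mL=15/13 → turn +1·90°
n=5: pose=(-5,3,E); sL=200/117, sR=200/61; mL=-200/61, mR=-23900/7137; mL+mR=-47300/7137 → advance -1; mR−mL=-500/7137 → turn -1·90°
n=6: pose=(-6,3,S); sL=4, sR=100/13; mL=-100/13, mR=-102/13; mL+mR=-202/13 → advance -1; mR−mL=-2/13 → turn -1·90°
n=7: pose=(-6,4,W); sL=200/37, sR=200/101; mL=-200/101, mR=-23900/3737; mL+mR=-31300/3737 → advance -1; mR−mL=-16500/3737 → turn -1·90°

0 5/2 25/16 -25/16 -105/32 -3 2 N
1 200/113 200/73 -200/73 -25900/8249 -3 1 E
2 100/29 100/9 -100/9 -2350/261 -4 1 S
3 200/113 40/13 -40/13 -4860/1469 -4 2 E
4 50/13 10 -10 -115/13 -5 2 S
5 200/117 200/61 -200/61 -23900/7137 -5 3 E
6 4 100/13 -100/13 -102/13 -6 3 S
7 200/37 200/101 -200/101 -23900/3737 -6 4 W
final -5 4 N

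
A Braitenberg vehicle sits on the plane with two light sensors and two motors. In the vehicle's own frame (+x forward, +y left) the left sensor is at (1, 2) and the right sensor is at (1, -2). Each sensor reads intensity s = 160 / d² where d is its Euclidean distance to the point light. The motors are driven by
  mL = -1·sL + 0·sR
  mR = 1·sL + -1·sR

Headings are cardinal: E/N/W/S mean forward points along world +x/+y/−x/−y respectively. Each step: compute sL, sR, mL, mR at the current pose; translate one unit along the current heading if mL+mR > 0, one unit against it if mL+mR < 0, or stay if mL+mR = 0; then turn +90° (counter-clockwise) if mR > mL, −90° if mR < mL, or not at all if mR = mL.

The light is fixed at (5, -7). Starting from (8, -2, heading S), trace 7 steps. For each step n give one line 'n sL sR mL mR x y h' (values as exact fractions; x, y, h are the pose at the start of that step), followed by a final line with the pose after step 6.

n=0: pose=(8,-2,S); sL=160/41, sR=160/17; mL=-160/41, mR=-3840/697; mL+mR=-160/17 → advance -1; mR−mL=-1120/697 → turn -1·90°
n=1: pose=(8,-1,W); sL=8, sR=40/17; mL=-8, mR=96/17; mL+mR=-40/17 → advance -1; mR−mL=232/17 → turn +1·90°
n=2: pose=(9,-1,S); sL=160/61, sR=160/29; mL=-160/61, mR=-5120/1769; mL+mR=-160/29 → advance -1; mR−mL=-480/1769 → turn -1·90°
n=3: pose=(9,0,W); sL=80/17, sR=16/9; mL=-80/17, mR=448/153; mL+mR=-16/9 → advance -1; mR−mL=1168/153 → turn +1·90°
n=4: pose=(10,0,S); sL=32/17, sR=32/9; mL=-32/17, mR=-256/153; mL+mR=-32/9 → advance -1; mR−mL=32/153 → turn +1·90°
n=5: pose=(10,1,E); sL=20/17, sR=20/9; mL=-20/17, mR=-160/153; mL+mR=-20/9 → advance -1; mR−mL=20/153 → turn +1·90°
n=6: pose=(9,1,N); sL=32/17, sR=160/117; mL=-32/17, mR=1024/1989; mL+mR=-160/117 → advance -1; mR−mL=4768/1989 → turn +1·90°

0 160/41 160/17 -160/41 -3840/697 8 -2 S
1 8 40/17 -8 96/17 8 -1 W
2 160/61 160/29 -160/61 -5120/1769 9 -1 S
3 80/17 16/9 -80/17 448/153 9 0 W
4 32/17 32/9 -32/17 -256/153 10 0 S
5 20/17 20/9 -20/17 -160/153 10 1 E
6 32/17 160/117 -32/17 1024/1989 9 1 N
final 9 0 W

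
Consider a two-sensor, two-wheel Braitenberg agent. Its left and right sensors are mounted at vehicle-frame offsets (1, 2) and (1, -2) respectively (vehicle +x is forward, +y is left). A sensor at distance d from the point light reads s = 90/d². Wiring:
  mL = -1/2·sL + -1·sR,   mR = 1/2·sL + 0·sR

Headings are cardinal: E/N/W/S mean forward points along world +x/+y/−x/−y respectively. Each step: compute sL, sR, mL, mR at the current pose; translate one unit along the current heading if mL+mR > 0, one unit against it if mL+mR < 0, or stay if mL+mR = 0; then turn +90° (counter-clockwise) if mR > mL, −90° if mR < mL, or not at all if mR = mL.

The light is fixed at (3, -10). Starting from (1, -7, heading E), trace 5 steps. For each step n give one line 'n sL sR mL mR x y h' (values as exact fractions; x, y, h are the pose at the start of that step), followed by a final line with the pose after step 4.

n=0: pose=(1,-7,E); sL=45/13, sR=45; mL=-1215/26, mR=45/26; mL+mR=-45 → advance -1; mR−mL=630/13 → turn +1·90°
n=1: pose=(0,-7,N); sL=90/41, sR=90/17; mL=-4455/697, mR=45/41; mL+mR=-90/17 → advance -1; mR−mL=5220/697 → turn +1·90°
n=2: pose=(0,-8,W); sL=45/8, sR=45/16; mL=-45/8, mR=45/16; mL+mR=-45/16 → advance -1; mR−mL=135/16 → turn +1·90°
n=3: pose=(1,-8,S); sL=90, sR=90/17; mL=-855/17, mR=45; mL+mR=-90/17 → advance -1; mR−mL=1620/17 → turn +1·90°
n=4: pose=(1,-7,E); sL=45/13, sR=45; mL=-1215/26, mR=45/26; mL+mR=-45 → advance -1; mR−mL=630/13 → turn +1·90°

0 45/13 45 -1215/26 45/26 1 -7 E
1 90/41 90/17 -4455/697 45/41 0 -7 N
2 45/8 45/16 -45/8 45/16 0 -8 W
3 90 90/17 -855/17 45 1 -8 S
4 45/13 45 -1215/26 45/26 1 -7 E
final 0 -7 N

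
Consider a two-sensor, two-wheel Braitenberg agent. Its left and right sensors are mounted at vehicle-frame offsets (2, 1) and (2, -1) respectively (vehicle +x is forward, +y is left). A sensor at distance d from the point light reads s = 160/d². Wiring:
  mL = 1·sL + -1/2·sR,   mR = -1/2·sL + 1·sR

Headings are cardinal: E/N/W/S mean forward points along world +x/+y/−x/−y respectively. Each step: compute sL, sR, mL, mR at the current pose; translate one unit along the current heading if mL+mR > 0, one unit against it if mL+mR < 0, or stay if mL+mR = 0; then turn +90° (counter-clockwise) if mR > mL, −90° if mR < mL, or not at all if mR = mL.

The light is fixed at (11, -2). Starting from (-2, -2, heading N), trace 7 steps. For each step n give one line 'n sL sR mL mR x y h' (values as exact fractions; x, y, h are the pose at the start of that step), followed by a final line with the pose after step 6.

0 4/5 40/37 48/185 126/185 -2 -2 N
1 32/45 160/229 3728/10305 3536/10305 -2 -1 W
2 80/117 80/89 2440/10413 5800/10413 -3 -1 N
3 160/257 32/53 4368/13621 3984/13621 -3 0 W
4 10/17 40/53 190/901 415/901 -4 0 N
5 160/293 32/61 5072/17873 4496/17873 -4 1 W
6 80/157 16/25 744/3925 1512/3925 -5 1 N
final -5 2 W

n=0: pose=(-2,-2,N); sL=4/5, sR=40/37; mL=48/185, mR=126/185; mL+mR=174/185 → advance +1; mR−mL=78/185 → turn +1·90°
n=1: pose=(-2,-1,W); sL=32/45, sR=160/229; mL=3728/10305, mR=3536/10305; mL+mR=7264/10305 → advance +1; mR−mL=-64/3435 → turn -1·90°
n=2: pose=(-3,-1,N); sL=80/117, sR=80/89; mL=2440/10413, mR=5800/10413; mL+mR=8240/10413 → advance +1; mR−mL=1120/3471 → turn +1·90°
n=3: pose=(-3,0,W); sL=160/257, sR=32/53; mL=4368/13621, mR=3984/13621; mL+mR=8352/13621 → advance +1; mR−mL=-384/13621 → turn -1·90°
n=4: pose=(-4,0,N); sL=10/17, sR=40/53; mL=190/901, mR=415/901; mL+mR=605/901 → advance +1; mR−mL=225/901 → turn +1·90°
n=5: pose=(-4,1,W); sL=160/293, sR=32/61; mL=5072/17873, mR=4496/17873; mL+mR=9568/17873 → advance +1; mR−mL=-576/17873 → turn -1·90°
n=6: pose=(-5,1,N); sL=80/157, sR=16/25; mL=744/3925, mR=1512/3925; mL+mR=2256/3925 → advance +1; mR−mL=768/3925 → turn +1·90°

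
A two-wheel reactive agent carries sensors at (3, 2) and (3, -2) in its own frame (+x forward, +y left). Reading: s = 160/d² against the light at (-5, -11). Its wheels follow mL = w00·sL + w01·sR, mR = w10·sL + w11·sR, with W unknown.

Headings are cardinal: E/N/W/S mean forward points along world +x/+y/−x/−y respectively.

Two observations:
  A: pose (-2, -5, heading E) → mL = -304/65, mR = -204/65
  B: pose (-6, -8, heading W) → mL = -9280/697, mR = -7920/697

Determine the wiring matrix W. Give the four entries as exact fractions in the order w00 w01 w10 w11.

-1 -1 -1 -1/2

obs A: pose=(-2,-5,E) → sL=8/5, sR=40/13, mL=-304/65, mR=-204/65
obs B: pose=(-6,-8,W) → sL=160/17, sR=160/41, mL=-9280/697, mR=-7920/697
sensor matrix S = [[8/5, 40/13], [160/17, 160/41]]; det S = -205824/9061
solve [mL_A; mL_B] = S·[w00; w01] and [mR_A; mR_B] = S·[w10; w11]:
  w00 = -1, w01 = -1, w10 = -1, w11 = -1/2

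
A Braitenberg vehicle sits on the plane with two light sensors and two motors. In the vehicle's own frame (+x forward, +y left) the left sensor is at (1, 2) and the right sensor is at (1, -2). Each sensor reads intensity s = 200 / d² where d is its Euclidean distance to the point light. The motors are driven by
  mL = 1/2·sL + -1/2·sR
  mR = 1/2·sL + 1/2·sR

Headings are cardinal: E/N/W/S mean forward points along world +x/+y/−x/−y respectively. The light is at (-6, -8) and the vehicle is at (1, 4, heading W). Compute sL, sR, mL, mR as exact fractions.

25/17 25/29 150/493 575/493

left sensor world pos  = (0, 2); dL² = 136
right sensor world pos = (0, 6); dR² = 232
sL = 200/136 = 25/17
sR = 200/232 = 25/29
mL = 1/2·sL + -1/2·sR = 150/493
mR = 1/2·sL + 1/2·sR = 575/493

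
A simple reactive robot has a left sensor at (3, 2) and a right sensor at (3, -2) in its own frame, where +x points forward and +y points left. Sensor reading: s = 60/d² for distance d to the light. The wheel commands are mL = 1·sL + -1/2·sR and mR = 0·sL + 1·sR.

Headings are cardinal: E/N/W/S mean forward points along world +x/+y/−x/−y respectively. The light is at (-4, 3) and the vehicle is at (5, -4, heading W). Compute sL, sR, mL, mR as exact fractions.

left sensor world pos  = (2, -6); dL² = 117
right sensor world pos = (2, -2); dR² = 61
sL = 60/117 = 20/39
sR = 60/61 = 60/61
mL = 1·sL + -1/2·sR = 50/2379
mR = 0·sL + 1·sR = 60/61

20/39 60/61 50/2379 60/61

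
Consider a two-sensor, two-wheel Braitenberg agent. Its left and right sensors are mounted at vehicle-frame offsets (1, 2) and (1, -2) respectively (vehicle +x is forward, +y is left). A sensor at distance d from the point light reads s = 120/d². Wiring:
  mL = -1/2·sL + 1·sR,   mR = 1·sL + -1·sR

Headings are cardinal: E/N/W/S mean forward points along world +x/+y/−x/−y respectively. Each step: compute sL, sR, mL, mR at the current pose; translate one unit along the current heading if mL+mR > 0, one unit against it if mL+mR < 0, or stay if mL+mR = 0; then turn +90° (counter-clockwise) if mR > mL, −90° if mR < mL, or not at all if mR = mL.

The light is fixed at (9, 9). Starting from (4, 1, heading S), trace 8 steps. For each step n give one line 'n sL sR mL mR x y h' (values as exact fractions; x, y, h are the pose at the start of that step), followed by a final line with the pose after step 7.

n=0: pose=(4,1,S); sL=4/3, sR=12/13; mL=10/39, mR=16/39; mL+mR=2/3 → advance +1; mR−mL=2/13 → turn +1·90°
n=1: pose=(4,0,E); sL=24/13, sR=120/137; mL=-84/1781, mR=1728/1781; mL+mR=12/13 → advance +1; mR−mL=1812/1781 → turn +1·90°
n=2: pose=(5,0,N); sL=6/5, sR=30/17; mL=99/85, mR=-48/85; mL+mR=3/5 → advance +1; mR−mL=-147/85 → turn -1·90°
n=3: pose=(5,1,E); sL=8/3, sR=120/109; mL=-76/327, mR=512/327; mL+mR=4/3 → advance +1; mR−mL=196/109 → turn +1·90°
n=4: pose=(6,1,N); sL=60/37, sR=12/5; mL=294/185, mR=-144/185; mL+mR=30/37 → advance +1; mR−mL=-438/185 → turn -1·90°
n=5: pose=(6,2,E); sL=120/29, sR=24/17; mL=-324/493, mR=1344/493; mL+mR=60/29 → advance +1; mR−mL=1668/493 → turn +1·90°
n=6: pose=(7,2,N); sL=30/13, sR=10/3; mL=85/39, mR=-40/39; mL+mR=15/13 → advance +1; mR−mL=-125/39 → turn -1·90°
n=7: pose=(7,3,E); sL=120/17, sR=24/13; mL=-372/221, mR=1152/221; mL+mR=60/17 → advance +1; mR−mL=1524/221 → turn +1·90°

0 4/3 12/13 10/39 16/39 4 1 S
1 24/13 120/137 -84/1781 1728/1781 4 0 E
2 6/5 30/17 99/85 -48/85 5 0 N
3 8/3 120/109 -76/327 512/327 5 1 E
4 60/37 12/5 294/185 -144/185 6 1 N
5 120/29 24/17 -324/493 1344/493 6 2 E
6 30/13 10/3 85/39 -40/39 7 2 N
7 120/17 24/13 -372/221 1152/221 7 3 E
final 8 3 N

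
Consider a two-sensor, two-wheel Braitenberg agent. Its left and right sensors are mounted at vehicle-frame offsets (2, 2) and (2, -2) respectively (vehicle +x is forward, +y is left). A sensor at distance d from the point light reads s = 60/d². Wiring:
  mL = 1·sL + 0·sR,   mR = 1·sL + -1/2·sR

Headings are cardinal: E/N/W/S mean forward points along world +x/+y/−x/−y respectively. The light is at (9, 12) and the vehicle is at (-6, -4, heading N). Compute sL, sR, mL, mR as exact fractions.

left sensor world pos  = (-8, -2); dL² = 485
right sensor world pos = (-4, -2); dR² = 365
sL = 60/485 = 12/97
sR = 60/365 = 12/73
mL = 1·sL + 0·sR = 12/97
mR = 1·sL + -1/2·sR = 294/7081

12/97 12/73 12/97 294/7081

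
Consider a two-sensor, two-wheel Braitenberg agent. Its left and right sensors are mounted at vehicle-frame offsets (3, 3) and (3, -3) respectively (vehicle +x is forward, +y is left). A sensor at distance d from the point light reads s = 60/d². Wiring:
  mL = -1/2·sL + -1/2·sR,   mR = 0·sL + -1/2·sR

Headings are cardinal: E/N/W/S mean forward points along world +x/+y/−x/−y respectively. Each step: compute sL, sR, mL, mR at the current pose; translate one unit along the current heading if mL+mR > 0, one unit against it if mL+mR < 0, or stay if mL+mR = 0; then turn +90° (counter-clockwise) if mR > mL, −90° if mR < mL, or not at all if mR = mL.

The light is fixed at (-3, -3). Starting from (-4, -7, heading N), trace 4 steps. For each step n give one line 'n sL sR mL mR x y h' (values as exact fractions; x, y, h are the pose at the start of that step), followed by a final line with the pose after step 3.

0 60/17 12 -132/17 -6 -4 -7 N
1 3/4 3 -15/8 -3/2 -4 -8 W
2 60/73 60/73 -60/73 -30/73 -3 -8 S
3 6 30/29 -102/29 -15/29 -3 -7 E
final -4 -7 N

n=0: pose=(-4,-7,N); sL=60/17, sR=12; mL=-132/17, mR=-6; mL+mR=-234/17 → advance -1; mR−mL=30/17 → turn +1·90°
n=1: pose=(-4,-8,W); sL=3/4, sR=3; mL=-15/8, mR=-3/2; mL+mR=-27/8 → advance -1; mR−mL=3/8 → turn +1·90°
n=2: pose=(-3,-8,S); sL=60/73, sR=60/73; mL=-60/73, mR=-30/73; mL+mR=-90/73 → advance -1; mR−mL=30/73 → turn +1·90°
n=3: pose=(-3,-7,E); sL=6, sR=30/29; mL=-102/29, mR=-15/29; mL+mR=-117/29 → advance -1; mR−mL=3 → turn +1·90°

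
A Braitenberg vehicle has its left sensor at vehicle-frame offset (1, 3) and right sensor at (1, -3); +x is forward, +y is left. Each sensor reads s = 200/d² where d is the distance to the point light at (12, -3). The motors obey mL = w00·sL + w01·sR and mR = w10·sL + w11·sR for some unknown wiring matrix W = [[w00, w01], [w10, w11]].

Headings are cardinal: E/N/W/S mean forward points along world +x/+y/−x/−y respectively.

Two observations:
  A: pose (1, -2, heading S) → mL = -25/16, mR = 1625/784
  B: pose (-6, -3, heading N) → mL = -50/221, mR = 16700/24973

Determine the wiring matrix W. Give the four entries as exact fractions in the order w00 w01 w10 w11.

obs A: pose=(1,-2,S) → sL=25/8, sR=50/49, mL=-25/16, mR=1625/784
obs B: pose=(-6,-3,N) → sL=100/221, sR=100/113, mL=-50/221, mR=16700/24973
sensor matrix S = [[25/8, 50/49], [100/221, 100/113]]; det S = 5638125/2447354
solve [mL_A; mL_B] = S·[w00; w01] and [mR_A; mR_B] = S·[w10; w11]:
  w00 = -1/2, w01 = 0, w10 = 1/2, w11 = 1/2

-1/2 0 1/2 1/2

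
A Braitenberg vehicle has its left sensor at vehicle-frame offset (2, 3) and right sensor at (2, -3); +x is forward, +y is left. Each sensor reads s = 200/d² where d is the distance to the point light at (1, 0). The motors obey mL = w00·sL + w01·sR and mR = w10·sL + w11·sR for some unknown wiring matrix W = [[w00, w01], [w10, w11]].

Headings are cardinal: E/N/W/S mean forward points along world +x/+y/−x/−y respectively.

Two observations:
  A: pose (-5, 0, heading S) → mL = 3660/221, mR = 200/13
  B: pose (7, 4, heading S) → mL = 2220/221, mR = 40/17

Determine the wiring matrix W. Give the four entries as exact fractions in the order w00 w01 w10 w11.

1 1/2 1 0

obs A: pose=(-5,0,S) → sL=200/13, sR=40/17, mL=3660/221, mR=200/13
obs B: pose=(7,4,S) → sL=40/17, sR=200/13, mL=2220/221, mR=40/17
sensor matrix S = [[200/13, 40/17], [40/17, 200/13]]; det S = 11289600/48841
solve [mL_A; mL_B] = S·[w00; w01] and [mR_A; mR_B] = S·[w10; w11]:
  w00 = 1, w01 = 1/2, w10 = 1, w11 = 0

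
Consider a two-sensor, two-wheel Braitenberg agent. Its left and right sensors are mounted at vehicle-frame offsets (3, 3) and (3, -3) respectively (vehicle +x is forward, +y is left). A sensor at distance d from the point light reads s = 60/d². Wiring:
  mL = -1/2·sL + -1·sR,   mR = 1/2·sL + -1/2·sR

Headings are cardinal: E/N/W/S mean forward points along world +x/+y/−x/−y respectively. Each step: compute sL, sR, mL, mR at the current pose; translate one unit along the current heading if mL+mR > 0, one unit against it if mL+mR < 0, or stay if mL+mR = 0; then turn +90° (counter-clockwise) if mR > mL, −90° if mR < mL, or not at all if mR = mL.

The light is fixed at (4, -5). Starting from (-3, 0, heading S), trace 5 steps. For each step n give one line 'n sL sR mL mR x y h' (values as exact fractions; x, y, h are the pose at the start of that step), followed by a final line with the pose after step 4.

0 3 15/26 -27/13 63/52 -3 0 S
1 60/97 12/5 -1314/485 -432/485 -3 1 E
2 30/101 30/53 -3825/5353 -720/5353 -4 1 N
3 12/25 12/37 -522/925 72/925 -4 0 W
4 3 15/26 -27/13 63/52 -3 0 S
final -3 1 E

n=0: pose=(-3,0,S); sL=3, sR=15/26; mL=-27/13, mR=63/52; mL+mR=-45/52 → advance -1; mR−mL=171/52 → turn +1·90°
n=1: pose=(-3,1,E); sL=60/97, sR=12/5; mL=-1314/485, mR=-432/485; mL+mR=-18/5 → advance -1; mR−mL=882/485 → turn +1·90°
n=2: pose=(-4,1,N); sL=30/101, sR=30/53; mL=-3825/5353, mR=-720/5353; mL+mR=-45/53 → advance -1; mR−mL=3105/5353 → turn +1·90°
n=3: pose=(-4,0,W); sL=12/25, sR=12/37; mL=-522/925, mR=72/925; mL+mR=-18/37 → advance -1; mR−mL=594/925 → turn +1·90°
n=4: pose=(-3,0,S); sL=3, sR=15/26; mL=-27/13, mR=63/52; mL+mR=-45/52 → advance -1; mR−mL=171/52 → turn +1·90°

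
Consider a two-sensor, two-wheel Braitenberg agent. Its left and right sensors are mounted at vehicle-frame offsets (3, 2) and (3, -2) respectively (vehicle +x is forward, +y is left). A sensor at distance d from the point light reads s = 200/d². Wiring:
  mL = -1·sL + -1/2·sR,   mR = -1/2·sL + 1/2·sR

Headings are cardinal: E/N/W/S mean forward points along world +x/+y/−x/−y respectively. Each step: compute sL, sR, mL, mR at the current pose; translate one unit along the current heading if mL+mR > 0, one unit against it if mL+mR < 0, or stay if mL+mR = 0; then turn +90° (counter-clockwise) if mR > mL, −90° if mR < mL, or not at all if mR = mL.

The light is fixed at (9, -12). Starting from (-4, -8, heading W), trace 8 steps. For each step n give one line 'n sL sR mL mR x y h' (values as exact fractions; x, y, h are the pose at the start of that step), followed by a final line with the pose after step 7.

0 10/13 50/73 -1055/949 -40/949 -4 -8 W
1 200/101 200/197 -49500/19897 -9600/19897 -3 -8 S
2 20/13 20/9 -310/117 40/117 -3 -7 E
3 200/289 40/37 -13180/10693 2080/10693 -4 -7 N
4 10/13 50/73 -1055/949 -40/949 -4 -8 W
5 200/101 200/197 -49500/19897 -9600/19897 -3 -8 S
6 20/13 20/9 -310/117 40/117 -3 -7 E
7 200/289 40/37 -13180/10693 2080/10693 -4 -7 N
final -4 -8 W

n=0: pose=(-4,-8,W); sL=10/13, sR=50/73; mL=-1055/949, mR=-40/949; mL+mR=-15/13 → advance -1; mR−mL=1015/949 → turn +1·90°
n=1: pose=(-3,-8,S); sL=200/101, sR=200/197; mL=-49500/19897, mR=-9600/19897; mL+mR=-300/101 → advance -1; mR−mL=39900/19897 → turn +1·90°
n=2: pose=(-3,-7,E); sL=20/13, sR=20/9; mL=-310/117, mR=40/117; mL+mR=-30/13 → advance -1; mR−mL=350/117 → turn +1·90°
n=3: pose=(-4,-7,N); sL=200/289, sR=40/37; mL=-13180/10693, mR=2080/10693; mL+mR=-300/289 → advance -1; mR−mL=15260/10693 → turn +1·90°
n=4: pose=(-4,-8,W); sL=10/13, sR=50/73; mL=-1055/949, mR=-40/949; mL+mR=-15/13 → advance -1; mR−mL=1015/949 → turn +1·90°
n=5: pose=(-3,-8,S); sL=200/101, sR=200/197; mL=-49500/19897, mR=-9600/19897; mL+mR=-300/101 → advance -1; mR−mL=39900/19897 → turn +1·90°
n=6: pose=(-3,-7,E); sL=20/13, sR=20/9; mL=-310/117, mR=40/117; mL+mR=-30/13 → advance -1; mR−mL=350/117 → turn +1·90°
n=7: pose=(-4,-7,N); sL=200/289, sR=40/37; mL=-13180/10693, mR=2080/10693; mL+mR=-300/289 → advance -1; mR−mL=15260/10693 → turn +1·90°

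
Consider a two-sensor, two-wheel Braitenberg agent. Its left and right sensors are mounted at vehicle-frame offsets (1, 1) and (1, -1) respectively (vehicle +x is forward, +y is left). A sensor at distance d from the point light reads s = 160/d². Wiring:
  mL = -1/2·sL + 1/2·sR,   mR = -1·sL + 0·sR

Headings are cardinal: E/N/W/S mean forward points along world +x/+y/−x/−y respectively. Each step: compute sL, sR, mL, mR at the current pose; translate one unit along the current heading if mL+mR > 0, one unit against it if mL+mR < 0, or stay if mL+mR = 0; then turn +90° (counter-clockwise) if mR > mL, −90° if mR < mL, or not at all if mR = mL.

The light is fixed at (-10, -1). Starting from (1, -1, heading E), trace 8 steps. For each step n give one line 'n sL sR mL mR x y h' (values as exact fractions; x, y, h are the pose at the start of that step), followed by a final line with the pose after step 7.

n=0: pose=(1,-1,E); sL=32/29, sR=32/29; mL=0, mR=-32/29; mL+mR=-32/29 → advance -1; mR−mL=-32/29 → turn -1·90°
n=1: pose=(0,-1,S); sL=80/61, sR=80/41; mL=800/2501, mR=-80/61; mL+mR=-2480/2501 → advance -1; mR−mL=-4080/2501 → turn -1·90°
n=2: pose=(0,0,W); sL=160/81, sR=32/17; mL=-64/1377, mR=-160/81; mL+mR=-928/459 → advance -1; mR−mL=-2656/1377 → turn -1·90°
n=3: pose=(1,0,N); sL=20/13, sR=40/37; mL=-110/481, mR=-20/13; mL+mR=-850/481 → advance -1; mR−mL=-630/481 → turn -1·90°
n=4: pose=(1,-1,E); sL=32/29, sR=32/29; mL=0, mR=-32/29; mL+mR=-32/29 → advance -1; mR−mL=-32/29 → turn -1·90°
n=5: pose=(0,-1,S); sL=80/61, sR=80/41; mL=800/2501, mR=-80/61; mL+mR=-2480/2501 → advance -1; mR−mL=-4080/2501 → turn -1·90°
n=6: pose=(0,0,W); sL=160/81, sR=32/17; mL=-64/1377, mR=-160/81; mL+mR=-928/459 → advance -1; mR−mL=-2656/1377 → turn -1·90°
n=7: pose=(1,0,N); sL=20/13, sR=40/37; mL=-110/481, mR=-20/13; mL+mR=-850/481 → advance -1; mR−mL=-630/481 → turn -1·90°

0 32/29 32/29 0 -32/29 1 -1 E
1 80/61 80/41 800/2501 -80/61 0 -1 S
2 160/81 32/17 -64/1377 -160/81 0 0 W
3 20/13 40/37 -110/481 -20/13 1 0 N
4 32/29 32/29 0 -32/29 1 -1 E
5 80/61 80/41 800/2501 -80/61 0 -1 S
6 160/81 32/17 -64/1377 -160/81 0 0 W
7 20/13 40/37 -110/481 -20/13 1 0 N
final 1 -1 E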